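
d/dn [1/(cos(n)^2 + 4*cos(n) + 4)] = 2*sin(n)/(cos(n) + 2)^3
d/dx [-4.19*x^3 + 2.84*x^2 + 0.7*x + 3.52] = -12.57*x^2 + 5.68*x + 0.7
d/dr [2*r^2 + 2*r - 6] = 4*r + 2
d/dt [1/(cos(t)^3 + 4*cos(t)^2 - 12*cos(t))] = (3*sin(t) - 12*sin(t)/cos(t)^2 + 8*tan(t))/((cos(t) - 2)^2*(cos(t) + 6)^2)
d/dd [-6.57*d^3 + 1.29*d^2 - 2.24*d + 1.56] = -19.71*d^2 + 2.58*d - 2.24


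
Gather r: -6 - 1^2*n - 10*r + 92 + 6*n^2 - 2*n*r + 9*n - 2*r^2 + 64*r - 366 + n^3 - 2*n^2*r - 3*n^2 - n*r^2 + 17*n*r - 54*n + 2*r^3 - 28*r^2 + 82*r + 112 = n^3 + 3*n^2 - 46*n + 2*r^3 + r^2*(-n - 30) + r*(-2*n^2 + 15*n + 136) - 168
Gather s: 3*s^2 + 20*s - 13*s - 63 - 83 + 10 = 3*s^2 + 7*s - 136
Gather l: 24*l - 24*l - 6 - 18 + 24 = 0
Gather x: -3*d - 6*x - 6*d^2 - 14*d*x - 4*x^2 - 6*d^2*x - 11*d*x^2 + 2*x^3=-6*d^2 - 3*d + 2*x^3 + x^2*(-11*d - 4) + x*(-6*d^2 - 14*d - 6)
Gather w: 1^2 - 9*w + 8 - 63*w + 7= 16 - 72*w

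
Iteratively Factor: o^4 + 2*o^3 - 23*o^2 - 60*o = (o + 3)*(o^3 - o^2 - 20*o) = o*(o + 3)*(o^2 - o - 20) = o*(o - 5)*(o + 3)*(o + 4)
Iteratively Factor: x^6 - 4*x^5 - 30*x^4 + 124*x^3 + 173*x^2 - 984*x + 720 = (x - 3)*(x^5 - x^4 - 33*x^3 + 25*x^2 + 248*x - 240) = (x - 3)^2*(x^4 + 2*x^3 - 27*x^2 - 56*x + 80) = (x - 5)*(x - 3)^2*(x^3 + 7*x^2 + 8*x - 16) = (x - 5)*(x - 3)^2*(x + 4)*(x^2 + 3*x - 4) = (x - 5)*(x - 3)^2*(x + 4)^2*(x - 1)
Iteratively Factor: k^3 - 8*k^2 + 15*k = (k - 5)*(k^2 - 3*k) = k*(k - 5)*(k - 3)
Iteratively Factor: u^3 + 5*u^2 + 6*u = (u)*(u^2 + 5*u + 6) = u*(u + 3)*(u + 2)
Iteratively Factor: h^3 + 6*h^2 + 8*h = (h + 4)*(h^2 + 2*h) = (h + 2)*(h + 4)*(h)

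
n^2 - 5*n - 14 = (n - 7)*(n + 2)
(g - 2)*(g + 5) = g^2 + 3*g - 10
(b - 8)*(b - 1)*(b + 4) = b^3 - 5*b^2 - 28*b + 32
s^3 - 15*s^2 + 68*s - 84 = (s - 7)*(s - 6)*(s - 2)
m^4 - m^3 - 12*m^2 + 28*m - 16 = (m - 2)^2*(m - 1)*(m + 4)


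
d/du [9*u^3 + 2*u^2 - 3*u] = 27*u^2 + 4*u - 3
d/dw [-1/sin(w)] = cos(w)/sin(w)^2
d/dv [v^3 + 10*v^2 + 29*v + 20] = 3*v^2 + 20*v + 29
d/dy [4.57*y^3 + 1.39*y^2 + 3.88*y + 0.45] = 13.71*y^2 + 2.78*y + 3.88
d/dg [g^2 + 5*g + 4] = 2*g + 5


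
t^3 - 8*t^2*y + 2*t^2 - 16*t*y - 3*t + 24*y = (t - 1)*(t + 3)*(t - 8*y)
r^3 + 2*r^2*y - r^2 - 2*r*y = r*(r - 1)*(r + 2*y)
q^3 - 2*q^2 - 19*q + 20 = (q - 5)*(q - 1)*(q + 4)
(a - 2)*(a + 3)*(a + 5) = a^3 + 6*a^2 - a - 30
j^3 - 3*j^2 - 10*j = j*(j - 5)*(j + 2)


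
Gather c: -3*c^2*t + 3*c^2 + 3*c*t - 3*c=c^2*(3 - 3*t) + c*(3*t - 3)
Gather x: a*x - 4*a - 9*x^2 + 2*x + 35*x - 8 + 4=-4*a - 9*x^2 + x*(a + 37) - 4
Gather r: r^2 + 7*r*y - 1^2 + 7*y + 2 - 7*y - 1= r^2 + 7*r*y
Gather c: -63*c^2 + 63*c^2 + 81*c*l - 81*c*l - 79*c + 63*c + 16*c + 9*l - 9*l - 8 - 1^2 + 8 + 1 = 0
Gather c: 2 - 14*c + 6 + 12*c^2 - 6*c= 12*c^2 - 20*c + 8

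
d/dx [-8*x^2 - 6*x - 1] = -16*x - 6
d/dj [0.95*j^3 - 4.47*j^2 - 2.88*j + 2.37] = 2.85*j^2 - 8.94*j - 2.88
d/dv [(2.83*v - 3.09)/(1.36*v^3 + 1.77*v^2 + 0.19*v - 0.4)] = (-7.6976*v^3 + 7.5981*v^2 + 10.9386*v - 0.5449)/(1.8496*v^6 + 4.8144*v^5 + 3.6497*v^4 - 0.4154*v^3 - 1.3799*v^2 - 0.152*v + 0.16)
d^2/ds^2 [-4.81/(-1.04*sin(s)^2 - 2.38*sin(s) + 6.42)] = (-20.809984*sin(s)^4 - 35.717136*sin(s)^3 - 124.49242*sin(s)^2 - 2.06060399999999*sin(s) + 118.722344)/(1.04*sin(s)^2 + 2.38*sin(s) - 6.42)^3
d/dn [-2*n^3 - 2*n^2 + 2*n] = -6*n^2 - 4*n + 2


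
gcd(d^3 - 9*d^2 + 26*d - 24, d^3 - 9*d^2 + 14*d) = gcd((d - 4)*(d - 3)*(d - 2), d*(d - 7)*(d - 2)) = d - 2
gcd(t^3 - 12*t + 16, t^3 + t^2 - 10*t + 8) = t^2 + 2*t - 8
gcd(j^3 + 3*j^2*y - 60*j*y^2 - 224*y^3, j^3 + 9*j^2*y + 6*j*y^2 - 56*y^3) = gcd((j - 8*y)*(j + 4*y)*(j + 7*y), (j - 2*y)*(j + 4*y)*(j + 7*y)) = j^2 + 11*j*y + 28*y^2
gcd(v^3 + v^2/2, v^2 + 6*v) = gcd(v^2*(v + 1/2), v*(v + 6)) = v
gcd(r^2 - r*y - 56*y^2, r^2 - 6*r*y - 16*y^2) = -r + 8*y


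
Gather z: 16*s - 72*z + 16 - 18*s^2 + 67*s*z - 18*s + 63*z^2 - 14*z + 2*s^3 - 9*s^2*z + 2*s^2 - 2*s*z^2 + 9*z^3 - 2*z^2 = 2*s^3 - 16*s^2 - 2*s + 9*z^3 + z^2*(61 - 2*s) + z*(-9*s^2 + 67*s - 86) + 16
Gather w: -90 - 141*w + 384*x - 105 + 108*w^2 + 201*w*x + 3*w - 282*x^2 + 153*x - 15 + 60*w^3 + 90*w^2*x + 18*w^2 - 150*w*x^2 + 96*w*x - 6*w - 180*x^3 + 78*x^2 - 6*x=60*w^3 + w^2*(90*x + 126) + w*(-150*x^2 + 297*x - 144) - 180*x^3 - 204*x^2 + 531*x - 210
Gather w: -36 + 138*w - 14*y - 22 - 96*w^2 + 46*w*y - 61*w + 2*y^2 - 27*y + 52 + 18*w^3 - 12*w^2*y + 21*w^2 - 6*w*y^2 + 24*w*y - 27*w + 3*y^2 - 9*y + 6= 18*w^3 + w^2*(-12*y - 75) + w*(-6*y^2 + 70*y + 50) + 5*y^2 - 50*y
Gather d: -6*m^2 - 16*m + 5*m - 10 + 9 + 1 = -6*m^2 - 11*m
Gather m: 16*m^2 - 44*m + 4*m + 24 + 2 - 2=16*m^2 - 40*m + 24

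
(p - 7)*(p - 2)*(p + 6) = p^3 - 3*p^2 - 40*p + 84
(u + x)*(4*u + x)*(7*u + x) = 28*u^3 + 39*u^2*x + 12*u*x^2 + x^3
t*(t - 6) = t^2 - 6*t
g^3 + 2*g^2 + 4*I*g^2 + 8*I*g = g*(g + 2)*(g + 4*I)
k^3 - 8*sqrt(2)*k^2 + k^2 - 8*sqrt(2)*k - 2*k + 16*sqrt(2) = (k - 1)*(k + 2)*(k - 8*sqrt(2))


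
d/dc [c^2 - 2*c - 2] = 2*c - 2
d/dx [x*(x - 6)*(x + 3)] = 3*x^2 - 6*x - 18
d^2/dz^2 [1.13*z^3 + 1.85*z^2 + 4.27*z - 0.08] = 6.78*z + 3.7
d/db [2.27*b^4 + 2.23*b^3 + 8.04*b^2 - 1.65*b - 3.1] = 9.08*b^3 + 6.69*b^2 + 16.08*b - 1.65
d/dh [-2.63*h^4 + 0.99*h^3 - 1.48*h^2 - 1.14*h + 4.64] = -10.52*h^3 + 2.97*h^2 - 2.96*h - 1.14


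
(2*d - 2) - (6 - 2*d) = 4*d - 8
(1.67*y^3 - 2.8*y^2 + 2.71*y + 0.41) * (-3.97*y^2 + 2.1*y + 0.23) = -6.6299*y^5 + 14.623*y^4 - 16.2546*y^3 + 3.4193*y^2 + 1.4843*y + 0.0943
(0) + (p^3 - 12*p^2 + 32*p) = p^3 - 12*p^2 + 32*p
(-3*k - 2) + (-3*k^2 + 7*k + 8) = -3*k^2 + 4*k + 6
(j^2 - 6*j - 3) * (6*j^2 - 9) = 6*j^4 - 36*j^3 - 27*j^2 + 54*j + 27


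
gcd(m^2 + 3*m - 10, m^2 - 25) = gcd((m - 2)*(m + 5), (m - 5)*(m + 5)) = m + 5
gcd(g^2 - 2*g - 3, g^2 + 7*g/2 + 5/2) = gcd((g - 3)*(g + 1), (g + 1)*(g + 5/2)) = g + 1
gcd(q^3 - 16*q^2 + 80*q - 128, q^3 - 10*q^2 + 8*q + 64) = q^2 - 12*q + 32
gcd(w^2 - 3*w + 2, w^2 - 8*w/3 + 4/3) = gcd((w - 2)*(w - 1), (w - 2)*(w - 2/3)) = w - 2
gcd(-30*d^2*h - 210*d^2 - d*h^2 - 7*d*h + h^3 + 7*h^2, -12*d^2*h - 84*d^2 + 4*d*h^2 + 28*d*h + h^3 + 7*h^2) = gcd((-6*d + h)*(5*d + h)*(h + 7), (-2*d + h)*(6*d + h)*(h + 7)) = h + 7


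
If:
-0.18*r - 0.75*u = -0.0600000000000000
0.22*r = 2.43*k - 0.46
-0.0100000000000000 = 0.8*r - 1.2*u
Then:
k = 0.20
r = 0.08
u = 0.06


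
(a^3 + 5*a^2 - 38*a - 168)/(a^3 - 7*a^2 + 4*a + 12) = (a^2 + 11*a + 28)/(a^2 - a - 2)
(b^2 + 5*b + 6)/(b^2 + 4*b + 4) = (b + 3)/(b + 2)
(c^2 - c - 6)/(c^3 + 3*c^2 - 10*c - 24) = 1/(c + 4)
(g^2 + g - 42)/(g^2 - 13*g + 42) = (g + 7)/(g - 7)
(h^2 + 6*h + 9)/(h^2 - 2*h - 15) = (h + 3)/(h - 5)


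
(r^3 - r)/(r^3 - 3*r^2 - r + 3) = r/(r - 3)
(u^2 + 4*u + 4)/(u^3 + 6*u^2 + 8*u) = (u + 2)/(u*(u + 4))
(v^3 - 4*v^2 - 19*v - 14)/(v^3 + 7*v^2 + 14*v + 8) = (v - 7)/(v + 4)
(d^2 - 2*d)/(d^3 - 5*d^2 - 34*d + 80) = d/(d^2 - 3*d - 40)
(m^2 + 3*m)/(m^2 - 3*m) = (m + 3)/(m - 3)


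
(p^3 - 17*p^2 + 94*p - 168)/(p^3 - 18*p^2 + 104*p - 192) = (p - 7)/(p - 8)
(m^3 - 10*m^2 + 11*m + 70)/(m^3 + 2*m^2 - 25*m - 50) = (m - 7)/(m + 5)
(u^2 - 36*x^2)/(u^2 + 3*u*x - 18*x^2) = (-u + 6*x)/(-u + 3*x)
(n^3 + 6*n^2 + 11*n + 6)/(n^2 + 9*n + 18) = (n^2 + 3*n + 2)/(n + 6)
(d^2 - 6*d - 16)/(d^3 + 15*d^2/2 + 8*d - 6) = 2*(d - 8)/(2*d^2 + 11*d - 6)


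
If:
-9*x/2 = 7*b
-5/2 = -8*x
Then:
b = -45/224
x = 5/16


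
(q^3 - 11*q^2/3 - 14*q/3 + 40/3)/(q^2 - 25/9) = 3*(q^2 - 2*q - 8)/(3*q + 5)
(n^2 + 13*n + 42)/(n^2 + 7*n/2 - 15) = 2*(n + 7)/(2*n - 5)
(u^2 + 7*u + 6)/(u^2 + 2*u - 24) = (u + 1)/(u - 4)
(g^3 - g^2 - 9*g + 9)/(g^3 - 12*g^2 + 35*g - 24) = (g + 3)/(g - 8)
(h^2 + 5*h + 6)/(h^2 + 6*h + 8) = (h + 3)/(h + 4)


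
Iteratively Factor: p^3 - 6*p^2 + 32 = (p - 4)*(p^2 - 2*p - 8) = (p - 4)^2*(p + 2)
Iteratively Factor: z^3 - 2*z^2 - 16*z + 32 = (z - 2)*(z^2 - 16) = (z - 2)*(z + 4)*(z - 4)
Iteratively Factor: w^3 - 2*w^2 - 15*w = (w + 3)*(w^2 - 5*w) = w*(w + 3)*(w - 5)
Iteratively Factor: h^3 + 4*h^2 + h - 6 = (h + 3)*(h^2 + h - 2) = (h - 1)*(h + 3)*(h + 2)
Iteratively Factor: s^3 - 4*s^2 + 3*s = (s - 3)*(s^2 - s) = s*(s - 3)*(s - 1)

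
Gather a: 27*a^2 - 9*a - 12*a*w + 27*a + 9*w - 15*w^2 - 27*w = 27*a^2 + a*(18 - 12*w) - 15*w^2 - 18*w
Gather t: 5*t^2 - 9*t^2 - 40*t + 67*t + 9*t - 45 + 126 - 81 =-4*t^2 + 36*t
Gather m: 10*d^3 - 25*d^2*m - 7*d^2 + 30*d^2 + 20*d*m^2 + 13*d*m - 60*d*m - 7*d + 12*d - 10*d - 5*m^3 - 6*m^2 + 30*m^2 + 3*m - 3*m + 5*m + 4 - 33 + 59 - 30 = 10*d^3 + 23*d^2 - 5*d - 5*m^3 + m^2*(20*d + 24) + m*(-25*d^2 - 47*d + 5)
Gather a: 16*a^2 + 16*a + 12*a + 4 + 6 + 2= 16*a^2 + 28*a + 12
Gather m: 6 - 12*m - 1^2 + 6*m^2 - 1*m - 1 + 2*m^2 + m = 8*m^2 - 12*m + 4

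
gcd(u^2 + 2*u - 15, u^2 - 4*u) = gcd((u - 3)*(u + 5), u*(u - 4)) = 1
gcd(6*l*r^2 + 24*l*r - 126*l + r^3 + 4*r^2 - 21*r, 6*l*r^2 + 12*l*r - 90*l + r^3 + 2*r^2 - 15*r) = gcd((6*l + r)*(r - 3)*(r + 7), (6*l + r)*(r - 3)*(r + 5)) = 6*l*r - 18*l + r^2 - 3*r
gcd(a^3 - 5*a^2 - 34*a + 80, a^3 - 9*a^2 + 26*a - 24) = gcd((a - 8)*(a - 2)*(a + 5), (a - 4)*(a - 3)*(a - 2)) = a - 2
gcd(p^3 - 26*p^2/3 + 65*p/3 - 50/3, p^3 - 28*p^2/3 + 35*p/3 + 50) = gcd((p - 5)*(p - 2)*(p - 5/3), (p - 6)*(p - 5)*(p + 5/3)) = p - 5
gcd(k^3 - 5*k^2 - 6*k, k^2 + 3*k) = k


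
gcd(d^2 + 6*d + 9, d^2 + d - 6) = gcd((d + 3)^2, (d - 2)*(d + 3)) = d + 3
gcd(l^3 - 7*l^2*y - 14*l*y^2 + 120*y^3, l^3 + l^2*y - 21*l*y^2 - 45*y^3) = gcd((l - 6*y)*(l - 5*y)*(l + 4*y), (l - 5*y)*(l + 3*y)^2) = -l + 5*y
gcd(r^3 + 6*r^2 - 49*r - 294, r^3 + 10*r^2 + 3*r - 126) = r^2 + 13*r + 42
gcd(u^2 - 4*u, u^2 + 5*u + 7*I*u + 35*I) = 1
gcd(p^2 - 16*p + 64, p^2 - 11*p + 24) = p - 8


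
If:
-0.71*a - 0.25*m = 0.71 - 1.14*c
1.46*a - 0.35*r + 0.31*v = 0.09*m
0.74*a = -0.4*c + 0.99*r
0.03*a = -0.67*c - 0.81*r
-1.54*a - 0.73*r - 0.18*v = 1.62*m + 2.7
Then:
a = -0.24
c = 0.15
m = -1.45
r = -0.12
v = 0.59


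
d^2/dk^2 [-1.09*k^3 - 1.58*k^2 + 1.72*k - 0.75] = -6.54*k - 3.16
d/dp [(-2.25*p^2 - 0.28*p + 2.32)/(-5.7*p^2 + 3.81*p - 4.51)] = (-10.1685*p^2 + 46.743*p - 7.5764)/(32.49*p^4 - 43.434*p^3 + 65.9301*p^2 - 34.3662*p + 20.3401)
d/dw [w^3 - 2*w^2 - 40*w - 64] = 3*w^2 - 4*w - 40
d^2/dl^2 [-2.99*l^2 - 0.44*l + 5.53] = -5.98000000000000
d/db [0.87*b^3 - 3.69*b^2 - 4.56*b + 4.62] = 2.61*b^2 - 7.38*b - 4.56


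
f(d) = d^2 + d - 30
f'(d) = 2*d + 1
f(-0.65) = -30.23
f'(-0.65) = -0.30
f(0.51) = -29.23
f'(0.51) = 2.02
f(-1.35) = -29.53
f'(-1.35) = -1.70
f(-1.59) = -29.06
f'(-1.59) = -2.18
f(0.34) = -29.54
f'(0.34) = 1.68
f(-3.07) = -23.65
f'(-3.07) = -5.14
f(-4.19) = -16.63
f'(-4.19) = -7.38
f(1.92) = -24.39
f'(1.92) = 4.84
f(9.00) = 60.00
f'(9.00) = 19.00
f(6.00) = 12.00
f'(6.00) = 13.00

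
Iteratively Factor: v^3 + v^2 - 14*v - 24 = (v + 2)*(v^2 - v - 12) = (v - 4)*(v + 2)*(v + 3)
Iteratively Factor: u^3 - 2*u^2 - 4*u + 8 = (u + 2)*(u^2 - 4*u + 4) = (u - 2)*(u + 2)*(u - 2)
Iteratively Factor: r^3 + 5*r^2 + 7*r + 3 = (r + 3)*(r^2 + 2*r + 1) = (r + 1)*(r + 3)*(r + 1)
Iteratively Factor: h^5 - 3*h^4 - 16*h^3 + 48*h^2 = (h)*(h^4 - 3*h^3 - 16*h^2 + 48*h) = h^2*(h^3 - 3*h^2 - 16*h + 48) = h^2*(h - 3)*(h^2 - 16) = h^2*(h - 3)*(h + 4)*(h - 4)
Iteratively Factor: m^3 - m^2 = (m - 1)*(m^2) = m*(m - 1)*(m)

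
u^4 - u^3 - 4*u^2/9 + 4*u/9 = u*(u - 1)*(u - 2/3)*(u + 2/3)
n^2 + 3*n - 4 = (n - 1)*(n + 4)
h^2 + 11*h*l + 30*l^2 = (h + 5*l)*(h + 6*l)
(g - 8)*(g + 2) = g^2 - 6*g - 16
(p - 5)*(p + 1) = p^2 - 4*p - 5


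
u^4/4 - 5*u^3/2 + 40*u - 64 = (u/4 + 1)*(u - 8)*(u - 4)*(u - 2)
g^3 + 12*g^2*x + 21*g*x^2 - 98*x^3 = (g - 2*x)*(g + 7*x)^2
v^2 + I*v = v*(v + I)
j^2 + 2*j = j*(j + 2)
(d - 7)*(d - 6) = d^2 - 13*d + 42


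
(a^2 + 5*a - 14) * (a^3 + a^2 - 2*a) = a^5 + 6*a^4 - 11*a^3 - 24*a^2 + 28*a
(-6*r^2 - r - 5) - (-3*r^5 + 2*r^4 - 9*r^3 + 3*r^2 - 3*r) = 3*r^5 - 2*r^4 + 9*r^3 - 9*r^2 + 2*r - 5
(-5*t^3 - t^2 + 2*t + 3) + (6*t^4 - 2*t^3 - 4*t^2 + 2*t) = 6*t^4 - 7*t^3 - 5*t^2 + 4*t + 3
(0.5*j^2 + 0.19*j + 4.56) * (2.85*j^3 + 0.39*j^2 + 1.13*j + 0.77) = 1.425*j^5 + 0.7365*j^4 + 13.6351*j^3 + 2.3781*j^2 + 5.2991*j + 3.5112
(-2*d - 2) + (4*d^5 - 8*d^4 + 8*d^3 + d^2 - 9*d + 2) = 4*d^5 - 8*d^4 + 8*d^3 + d^2 - 11*d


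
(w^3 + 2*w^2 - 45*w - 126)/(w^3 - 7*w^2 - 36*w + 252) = (w + 3)/(w - 6)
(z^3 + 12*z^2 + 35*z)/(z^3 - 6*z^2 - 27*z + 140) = z*(z + 7)/(z^2 - 11*z + 28)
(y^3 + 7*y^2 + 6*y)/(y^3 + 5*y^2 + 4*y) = (y + 6)/(y + 4)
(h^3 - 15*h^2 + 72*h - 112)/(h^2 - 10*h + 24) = (h^2 - 11*h + 28)/(h - 6)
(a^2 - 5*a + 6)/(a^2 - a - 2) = (a - 3)/(a + 1)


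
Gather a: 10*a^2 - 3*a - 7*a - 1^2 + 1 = 10*a^2 - 10*a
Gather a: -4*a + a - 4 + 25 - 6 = 15 - 3*a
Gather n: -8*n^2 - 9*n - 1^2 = -8*n^2 - 9*n - 1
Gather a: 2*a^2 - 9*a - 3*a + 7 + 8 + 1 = 2*a^2 - 12*a + 16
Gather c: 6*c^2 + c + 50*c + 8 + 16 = 6*c^2 + 51*c + 24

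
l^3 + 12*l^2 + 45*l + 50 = (l + 2)*(l + 5)^2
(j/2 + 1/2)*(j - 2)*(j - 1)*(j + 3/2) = j^4/2 - j^3/4 - 2*j^2 + j/4 + 3/2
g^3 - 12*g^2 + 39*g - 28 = (g - 7)*(g - 4)*(g - 1)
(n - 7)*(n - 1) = n^2 - 8*n + 7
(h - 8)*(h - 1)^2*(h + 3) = h^4 - 7*h^3 - 13*h^2 + 43*h - 24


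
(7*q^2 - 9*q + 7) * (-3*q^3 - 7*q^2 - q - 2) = -21*q^5 - 22*q^4 + 35*q^3 - 54*q^2 + 11*q - 14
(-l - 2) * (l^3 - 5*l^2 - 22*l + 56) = -l^4 + 3*l^3 + 32*l^2 - 12*l - 112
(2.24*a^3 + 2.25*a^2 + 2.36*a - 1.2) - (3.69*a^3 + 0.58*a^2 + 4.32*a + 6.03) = -1.45*a^3 + 1.67*a^2 - 1.96*a - 7.23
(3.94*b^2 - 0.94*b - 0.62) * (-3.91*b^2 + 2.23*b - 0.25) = -15.4054*b^4 + 12.4616*b^3 - 0.657*b^2 - 1.1476*b + 0.155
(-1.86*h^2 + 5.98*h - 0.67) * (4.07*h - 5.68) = -7.5702*h^3 + 34.9034*h^2 - 36.6933*h + 3.8056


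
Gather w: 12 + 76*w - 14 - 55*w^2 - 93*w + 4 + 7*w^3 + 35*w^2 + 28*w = 7*w^3 - 20*w^2 + 11*w + 2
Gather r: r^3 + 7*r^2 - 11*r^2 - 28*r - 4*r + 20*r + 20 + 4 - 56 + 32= r^3 - 4*r^2 - 12*r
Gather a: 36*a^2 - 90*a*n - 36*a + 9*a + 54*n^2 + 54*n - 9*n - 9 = 36*a^2 + a*(-90*n - 27) + 54*n^2 + 45*n - 9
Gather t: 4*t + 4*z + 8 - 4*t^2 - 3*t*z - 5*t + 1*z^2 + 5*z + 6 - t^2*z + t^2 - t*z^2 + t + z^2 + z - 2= t^2*(-z - 3) + t*(-z^2 - 3*z) + 2*z^2 + 10*z + 12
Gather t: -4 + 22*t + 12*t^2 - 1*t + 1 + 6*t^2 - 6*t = 18*t^2 + 15*t - 3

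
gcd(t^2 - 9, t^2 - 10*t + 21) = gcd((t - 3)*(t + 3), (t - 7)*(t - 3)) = t - 3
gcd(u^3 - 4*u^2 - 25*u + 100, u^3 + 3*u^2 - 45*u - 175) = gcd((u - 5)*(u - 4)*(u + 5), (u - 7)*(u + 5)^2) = u + 5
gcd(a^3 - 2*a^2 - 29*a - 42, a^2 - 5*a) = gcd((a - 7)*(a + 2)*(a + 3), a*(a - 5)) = 1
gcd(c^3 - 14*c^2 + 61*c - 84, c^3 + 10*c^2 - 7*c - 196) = c - 4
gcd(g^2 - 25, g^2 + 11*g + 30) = g + 5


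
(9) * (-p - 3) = -9*p - 27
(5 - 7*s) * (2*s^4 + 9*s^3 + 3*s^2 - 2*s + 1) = -14*s^5 - 53*s^4 + 24*s^3 + 29*s^2 - 17*s + 5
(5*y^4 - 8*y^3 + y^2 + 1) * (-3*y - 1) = -15*y^5 + 19*y^4 + 5*y^3 - y^2 - 3*y - 1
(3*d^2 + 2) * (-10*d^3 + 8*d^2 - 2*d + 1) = -30*d^5 + 24*d^4 - 26*d^3 + 19*d^2 - 4*d + 2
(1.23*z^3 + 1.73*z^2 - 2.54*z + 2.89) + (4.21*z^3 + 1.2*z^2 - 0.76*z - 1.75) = 5.44*z^3 + 2.93*z^2 - 3.3*z + 1.14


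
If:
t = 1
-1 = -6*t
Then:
No Solution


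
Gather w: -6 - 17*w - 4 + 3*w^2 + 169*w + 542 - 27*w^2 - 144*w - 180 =-24*w^2 + 8*w + 352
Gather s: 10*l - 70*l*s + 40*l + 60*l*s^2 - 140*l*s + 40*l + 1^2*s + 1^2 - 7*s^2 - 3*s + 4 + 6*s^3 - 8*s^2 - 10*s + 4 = 90*l + 6*s^3 + s^2*(60*l - 15) + s*(-210*l - 12) + 9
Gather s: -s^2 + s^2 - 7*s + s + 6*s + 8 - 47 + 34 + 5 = 0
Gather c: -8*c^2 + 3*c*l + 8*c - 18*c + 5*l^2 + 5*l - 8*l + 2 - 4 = -8*c^2 + c*(3*l - 10) + 5*l^2 - 3*l - 2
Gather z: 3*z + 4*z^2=4*z^2 + 3*z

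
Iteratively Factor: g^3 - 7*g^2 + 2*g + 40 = (g + 2)*(g^2 - 9*g + 20) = (g - 4)*(g + 2)*(g - 5)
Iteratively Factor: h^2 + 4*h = (h)*(h + 4)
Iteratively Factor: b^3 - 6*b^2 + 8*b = (b - 4)*(b^2 - 2*b) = (b - 4)*(b - 2)*(b)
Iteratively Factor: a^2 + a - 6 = (a - 2)*(a + 3)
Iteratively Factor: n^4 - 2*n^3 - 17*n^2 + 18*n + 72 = (n - 3)*(n^3 + n^2 - 14*n - 24) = (n - 3)*(n + 3)*(n^2 - 2*n - 8) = (n - 3)*(n + 2)*(n + 3)*(n - 4)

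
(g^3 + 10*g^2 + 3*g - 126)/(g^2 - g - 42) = (g^2 + 4*g - 21)/(g - 7)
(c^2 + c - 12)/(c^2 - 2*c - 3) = (c + 4)/(c + 1)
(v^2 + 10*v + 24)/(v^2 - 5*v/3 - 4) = 3*(v^2 + 10*v + 24)/(3*v^2 - 5*v - 12)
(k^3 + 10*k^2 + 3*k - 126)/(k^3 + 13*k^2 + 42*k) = (k - 3)/k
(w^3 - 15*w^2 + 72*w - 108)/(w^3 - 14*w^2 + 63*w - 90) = (w - 6)/(w - 5)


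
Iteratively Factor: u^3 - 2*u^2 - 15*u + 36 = (u - 3)*(u^2 + u - 12) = (u - 3)^2*(u + 4)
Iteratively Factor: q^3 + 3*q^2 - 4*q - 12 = (q + 2)*(q^2 + q - 6) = (q - 2)*(q + 2)*(q + 3)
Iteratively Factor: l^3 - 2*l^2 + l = (l - 1)*(l^2 - l) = (l - 1)^2*(l)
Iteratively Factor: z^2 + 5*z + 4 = (z + 4)*(z + 1)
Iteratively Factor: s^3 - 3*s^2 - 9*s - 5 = (s + 1)*(s^2 - 4*s - 5) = (s + 1)^2*(s - 5)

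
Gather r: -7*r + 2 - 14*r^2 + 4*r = -14*r^2 - 3*r + 2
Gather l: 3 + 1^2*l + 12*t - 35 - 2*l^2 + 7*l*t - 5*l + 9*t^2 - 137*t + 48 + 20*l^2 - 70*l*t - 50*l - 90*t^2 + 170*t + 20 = 18*l^2 + l*(-63*t - 54) - 81*t^2 + 45*t + 36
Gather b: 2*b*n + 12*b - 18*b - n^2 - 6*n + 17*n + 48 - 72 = b*(2*n - 6) - n^2 + 11*n - 24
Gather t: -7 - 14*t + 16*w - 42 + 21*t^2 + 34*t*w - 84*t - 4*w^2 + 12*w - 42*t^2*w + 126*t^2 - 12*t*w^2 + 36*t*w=t^2*(147 - 42*w) + t*(-12*w^2 + 70*w - 98) - 4*w^2 + 28*w - 49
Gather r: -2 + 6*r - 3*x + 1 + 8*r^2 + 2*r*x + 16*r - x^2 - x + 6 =8*r^2 + r*(2*x + 22) - x^2 - 4*x + 5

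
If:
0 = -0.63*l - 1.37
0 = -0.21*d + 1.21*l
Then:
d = -12.53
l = -2.17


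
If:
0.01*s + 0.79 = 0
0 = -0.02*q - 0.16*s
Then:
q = 632.00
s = -79.00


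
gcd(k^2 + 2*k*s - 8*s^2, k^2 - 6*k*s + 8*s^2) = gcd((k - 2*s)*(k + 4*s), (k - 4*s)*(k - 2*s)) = -k + 2*s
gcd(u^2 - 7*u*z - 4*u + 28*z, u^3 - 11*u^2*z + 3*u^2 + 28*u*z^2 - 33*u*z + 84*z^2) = -u + 7*z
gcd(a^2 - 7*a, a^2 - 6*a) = a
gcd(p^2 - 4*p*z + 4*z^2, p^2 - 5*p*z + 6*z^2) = -p + 2*z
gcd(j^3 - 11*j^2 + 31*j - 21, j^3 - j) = j - 1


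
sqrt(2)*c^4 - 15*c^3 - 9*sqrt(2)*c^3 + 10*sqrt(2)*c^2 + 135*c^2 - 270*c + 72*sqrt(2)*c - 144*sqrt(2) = (c - 6)*(c - 3)*(c - 8*sqrt(2))*(sqrt(2)*c + 1)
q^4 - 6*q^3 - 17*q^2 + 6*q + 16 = (q - 8)*(q - 1)*(q + 1)*(q + 2)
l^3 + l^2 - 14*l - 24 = (l - 4)*(l + 2)*(l + 3)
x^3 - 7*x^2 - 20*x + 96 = (x - 8)*(x - 3)*(x + 4)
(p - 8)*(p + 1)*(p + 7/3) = p^3 - 14*p^2/3 - 73*p/3 - 56/3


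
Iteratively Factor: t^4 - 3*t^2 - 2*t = (t + 1)*(t^3 - t^2 - 2*t) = t*(t + 1)*(t^2 - t - 2) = t*(t + 1)^2*(t - 2)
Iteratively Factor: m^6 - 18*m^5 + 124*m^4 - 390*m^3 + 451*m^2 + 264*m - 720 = (m - 3)*(m^5 - 15*m^4 + 79*m^3 - 153*m^2 - 8*m + 240) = (m - 3)*(m + 1)*(m^4 - 16*m^3 + 95*m^2 - 248*m + 240) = (m - 4)*(m - 3)*(m + 1)*(m^3 - 12*m^2 + 47*m - 60) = (m - 4)*(m - 3)^2*(m + 1)*(m^2 - 9*m + 20) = (m - 4)^2*(m - 3)^2*(m + 1)*(m - 5)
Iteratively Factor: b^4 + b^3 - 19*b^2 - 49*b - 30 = (b + 1)*(b^3 - 19*b - 30) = (b + 1)*(b + 2)*(b^2 - 2*b - 15) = (b - 5)*(b + 1)*(b + 2)*(b + 3)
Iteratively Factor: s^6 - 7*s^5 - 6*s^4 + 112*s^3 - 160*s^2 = (s + 4)*(s^5 - 11*s^4 + 38*s^3 - 40*s^2) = s*(s + 4)*(s^4 - 11*s^3 + 38*s^2 - 40*s) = s^2*(s + 4)*(s^3 - 11*s^2 + 38*s - 40) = s^2*(s - 2)*(s + 4)*(s^2 - 9*s + 20) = s^2*(s - 5)*(s - 2)*(s + 4)*(s - 4)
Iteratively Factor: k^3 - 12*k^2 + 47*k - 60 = (k - 3)*(k^2 - 9*k + 20) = (k - 4)*(k - 3)*(k - 5)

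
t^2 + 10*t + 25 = (t + 5)^2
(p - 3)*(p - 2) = p^2 - 5*p + 6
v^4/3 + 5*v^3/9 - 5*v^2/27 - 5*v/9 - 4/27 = (v/3 + 1/3)*(v - 1)*(v + 1/3)*(v + 4/3)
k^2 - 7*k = k*(k - 7)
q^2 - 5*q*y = q*(q - 5*y)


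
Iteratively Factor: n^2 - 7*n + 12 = (n - 4)*(n - 3)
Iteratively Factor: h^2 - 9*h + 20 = (h - 4)*(h - 5)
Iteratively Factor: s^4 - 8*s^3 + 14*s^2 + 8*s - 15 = (s - 5)*(s^3 - 3*s^2 - s + 3) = (s - 5)*(s - 3)*(s^2 - 1) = (s - 5)*(s - 3)*(s + 1)*(s - 1)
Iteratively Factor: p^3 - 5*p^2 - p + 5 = (p + 1)*(p^2 - 6*p + 5) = (p - 5)*(p + 1)*(p - 1)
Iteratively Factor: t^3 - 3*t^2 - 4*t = (t - 4)*(t^2 + t) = (t - 4)*(t + 1)*(t)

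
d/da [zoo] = 0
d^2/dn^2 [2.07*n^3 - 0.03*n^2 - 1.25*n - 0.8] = 12.42*n - 0.06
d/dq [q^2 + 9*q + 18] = 2*q + 9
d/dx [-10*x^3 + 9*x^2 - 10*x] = -30*x^2 + 18*x - 10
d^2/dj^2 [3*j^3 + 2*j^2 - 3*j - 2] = 18*j + 4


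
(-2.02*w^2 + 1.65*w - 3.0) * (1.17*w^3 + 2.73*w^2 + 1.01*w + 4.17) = -2.3634*w^5 - 3.5841*w^4 - 1.0457*w^3 - 14.9469*w^2 + 3.8505*w - 12.51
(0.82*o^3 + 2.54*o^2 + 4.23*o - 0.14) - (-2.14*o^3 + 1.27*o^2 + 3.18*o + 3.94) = 2.96*o^3 + 1.27*o^2 + 1.05*o - 4.08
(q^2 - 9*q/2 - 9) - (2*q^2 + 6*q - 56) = -q^2 - 21*q/2 + 47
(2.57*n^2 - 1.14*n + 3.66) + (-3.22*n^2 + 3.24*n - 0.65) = -0.65*n^2 + 2.1*n + 3.01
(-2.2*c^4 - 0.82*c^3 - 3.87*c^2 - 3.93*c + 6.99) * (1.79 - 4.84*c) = 10.648*c^5 + 0.0307999999999988*c^4 + 17.263*c^3 + 12.0939*c^2 - 40.8663*c + 12.5121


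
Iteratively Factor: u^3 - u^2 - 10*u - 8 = (u - 4)*(u^2 + 3*u + 2) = (u - 4)*(u + 1)*(u + 2)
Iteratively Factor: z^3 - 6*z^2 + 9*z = (z)*(z^2 - 6*z + 9) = z*(z - 3)*(z - 3)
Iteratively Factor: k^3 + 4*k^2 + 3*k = (k)*(k^2 + 4*k + 3) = k*(k + 1)*(k + 3)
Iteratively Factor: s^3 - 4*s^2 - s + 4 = (s + 1)*(s^2 - 5*s + 4) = (s - 4)*(s + 1)*(s - 1)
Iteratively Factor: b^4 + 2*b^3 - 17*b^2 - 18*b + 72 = (b + 4)*(b^3 - 2*b^2 - 9*b + 18) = (b - 2)*(b + 4)*(b^2 - 9) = (b - 3)*(b - 2)*(b + 4)*(b + 3)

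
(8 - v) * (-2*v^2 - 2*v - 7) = 2*v^3 - 14*v^2 - 9*v - 56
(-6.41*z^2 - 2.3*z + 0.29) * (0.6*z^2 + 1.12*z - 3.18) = -3.846*z^4 - 8.5592*z^3 + 17.9818*z^2 + 7.6388*z - 0.9222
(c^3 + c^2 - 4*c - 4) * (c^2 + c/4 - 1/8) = c^5 + 5*c^4/4 - 31*c^3/8 - 41*c^2/8 - c/2 + 1/2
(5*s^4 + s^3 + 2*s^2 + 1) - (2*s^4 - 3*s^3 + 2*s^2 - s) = 3*s^4 + 4*s^3 + s + 1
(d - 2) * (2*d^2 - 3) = 2*d^3 - 4*d^2 - 3*d + 6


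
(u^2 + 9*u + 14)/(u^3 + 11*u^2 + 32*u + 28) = 1/(u + 2)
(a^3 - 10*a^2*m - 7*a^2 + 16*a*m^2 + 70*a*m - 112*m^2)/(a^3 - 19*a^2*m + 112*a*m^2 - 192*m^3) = (a^2 - 2*a*m - 7*a + 14*m)/(a^2 - 11*a*m + 24*m^2)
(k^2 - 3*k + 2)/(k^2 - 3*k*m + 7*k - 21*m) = (k^2 - 3*k + 2)/(k^2 - 3*k*m + 7*k - 21*m)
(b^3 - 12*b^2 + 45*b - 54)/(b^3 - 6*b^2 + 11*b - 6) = (b^2 - 9*b + 18)/(b^2 - 3*b + 2)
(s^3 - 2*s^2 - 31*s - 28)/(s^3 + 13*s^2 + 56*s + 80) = (s^2 - 6*s - 7)/(s^2 + 9*s + 20)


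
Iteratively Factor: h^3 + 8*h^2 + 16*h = (h + 4)*(h^2 + 4*h) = (h + 4)^2*(h)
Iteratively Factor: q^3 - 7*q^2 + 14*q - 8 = (q - 4)*(q^2 - 3*q + 2) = (q - 4)*(q - 2)*(q - 1)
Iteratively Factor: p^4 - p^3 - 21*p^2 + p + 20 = (p + 4)*(p^3 - 5*p^2 - p + 5) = (p - 1)*(p + 4)*(p^2 - 4*p - 5) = (p - 5)*(p - 1)*(p + 4)*(p + 1)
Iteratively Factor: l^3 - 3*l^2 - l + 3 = (l + 1)*(l^2 - 4*l + 3) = (l - 1)*(l + 1)*(l - 3)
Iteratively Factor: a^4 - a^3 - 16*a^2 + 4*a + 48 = (a + 3)*(a^3 - 4*a^2 - 4*a + 16) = (a + 2)*(a + 3)*(a^2 - 6*a + 8) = (a - 2)*(a + 2)*(a + 3)*(a - 4)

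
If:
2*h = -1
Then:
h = -1/2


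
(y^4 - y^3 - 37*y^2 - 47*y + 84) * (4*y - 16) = 4*y^5 - 20*y^4 - 132*y^3 + 404*y^2 + 1088*y - 1344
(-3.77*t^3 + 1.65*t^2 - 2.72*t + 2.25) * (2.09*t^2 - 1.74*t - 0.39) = -7.8793*t^5 + 10.0083*t^4 - 7.0855*t^3 + 8.7918*t^2 - 2.8542*t - 0.8775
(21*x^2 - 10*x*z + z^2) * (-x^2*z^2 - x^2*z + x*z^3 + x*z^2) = -21*x^4*z^2 - 21*x^4*z + 31*x^3*z^3 + 31*x^3*z^2 - 11*x^2*z^4 - 11*x^2*z^3 + x*z^5 + x*z^4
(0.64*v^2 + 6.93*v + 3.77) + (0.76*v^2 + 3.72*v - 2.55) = 1.4*v^2 + 10.65*v + 1.22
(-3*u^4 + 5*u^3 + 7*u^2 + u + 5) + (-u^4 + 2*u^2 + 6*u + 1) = -4*u^4 + 5*u^3 + 9*u^2 + 7*u + 6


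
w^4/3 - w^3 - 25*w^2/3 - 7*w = w*(w/3 + 1)*(w - 7)*(w + 1)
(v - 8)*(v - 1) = v^2 - 9*v + 8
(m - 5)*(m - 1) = m^2 - 6*m + 5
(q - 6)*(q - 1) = q^2 - 7*q + 6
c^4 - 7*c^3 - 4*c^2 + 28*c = c*(c - 7)*(c - 2)*(c + 2)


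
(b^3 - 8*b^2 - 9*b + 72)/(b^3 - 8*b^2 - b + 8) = (b^2 - 9)/(b^2 - 1)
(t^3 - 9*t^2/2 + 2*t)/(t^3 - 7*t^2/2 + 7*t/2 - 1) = t*(t - 4)/(t^2 - 3*t + 2)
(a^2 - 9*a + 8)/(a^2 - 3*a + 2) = (a - 8)/(a - 2)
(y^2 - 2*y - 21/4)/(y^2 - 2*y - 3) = (-y^2 + 2*y + 21/4)/(-y^2 + 2*y + 3)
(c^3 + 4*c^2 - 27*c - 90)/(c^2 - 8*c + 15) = (c^2 + 9*c + 18)/(c - 3)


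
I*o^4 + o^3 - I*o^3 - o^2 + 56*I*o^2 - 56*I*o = o*(o - 8*I)*(o + 7*I)*(I*o - I)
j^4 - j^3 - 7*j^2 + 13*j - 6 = (j - 2)*(j - 1)^2*(j + 3)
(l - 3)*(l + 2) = l^2 - l - 6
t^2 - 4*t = t*(t - 4)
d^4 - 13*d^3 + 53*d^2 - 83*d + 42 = (d - 7)*(d - 3)*(d - 2)*(d - 1)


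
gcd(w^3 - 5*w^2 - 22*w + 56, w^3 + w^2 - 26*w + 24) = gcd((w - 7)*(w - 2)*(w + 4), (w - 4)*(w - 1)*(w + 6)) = 1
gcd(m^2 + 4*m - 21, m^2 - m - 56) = m + 7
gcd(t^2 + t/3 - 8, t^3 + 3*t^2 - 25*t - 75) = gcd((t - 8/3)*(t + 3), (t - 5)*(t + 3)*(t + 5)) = t + 3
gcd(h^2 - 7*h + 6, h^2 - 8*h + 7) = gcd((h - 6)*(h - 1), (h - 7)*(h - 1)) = h - 1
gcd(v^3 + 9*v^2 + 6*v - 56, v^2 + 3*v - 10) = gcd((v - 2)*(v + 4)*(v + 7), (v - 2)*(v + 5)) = v - 2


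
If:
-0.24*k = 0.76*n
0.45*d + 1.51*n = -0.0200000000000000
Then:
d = -3.35555555555556*n - 0.0444444444444444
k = -3.16666666666667*n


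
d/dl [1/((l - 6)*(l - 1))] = (7 - 2*l)/(l^4 - 14*l^3 + 61*l^2 - 84*l + 36)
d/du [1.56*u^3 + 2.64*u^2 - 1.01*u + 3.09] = 4.68*u^2 + 5.28*u - 1.01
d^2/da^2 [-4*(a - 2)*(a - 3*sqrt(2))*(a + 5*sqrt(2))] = -24*a - 16*sqrt(2) + 16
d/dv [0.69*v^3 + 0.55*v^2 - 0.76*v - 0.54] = 2.07*v^2 + 1.1*v - 0.76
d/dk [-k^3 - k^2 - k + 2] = -3*k^2 - 2*k - 1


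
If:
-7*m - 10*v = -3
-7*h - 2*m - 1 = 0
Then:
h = 20*v/49 - 13/49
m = 3/7 - 10*v/7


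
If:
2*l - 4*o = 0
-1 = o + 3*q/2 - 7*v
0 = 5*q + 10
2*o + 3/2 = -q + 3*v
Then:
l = -5/11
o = -5/22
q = -2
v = -7/22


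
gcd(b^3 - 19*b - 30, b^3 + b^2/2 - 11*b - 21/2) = b + 3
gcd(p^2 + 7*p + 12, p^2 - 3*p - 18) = p + 3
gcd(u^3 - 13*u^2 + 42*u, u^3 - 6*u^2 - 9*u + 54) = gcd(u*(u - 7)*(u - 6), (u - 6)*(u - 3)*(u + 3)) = u - 6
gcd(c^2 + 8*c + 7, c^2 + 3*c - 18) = 1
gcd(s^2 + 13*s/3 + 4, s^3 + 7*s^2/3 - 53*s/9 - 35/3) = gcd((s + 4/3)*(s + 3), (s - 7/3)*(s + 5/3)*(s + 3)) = s + 3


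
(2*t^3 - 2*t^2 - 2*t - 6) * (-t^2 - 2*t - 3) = -2*t^5 - 2*t^4 + 16*t^2 + 18*t + 18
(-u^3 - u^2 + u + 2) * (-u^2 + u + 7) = u^5 - 9*u^3 - 8*u^2 + 9*u + 14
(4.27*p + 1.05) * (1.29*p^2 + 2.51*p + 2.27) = 5.5083*p^3 + 12.0722*p^2 + 12.3284*p + 2.3835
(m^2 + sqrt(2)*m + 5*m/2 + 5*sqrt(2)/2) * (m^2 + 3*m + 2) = m^4 + sqrt(2)*m^3 + 11*m^3/2 + 11*sqrt(2)*m^2/2 + 19*m^2/2 + 5*m + 19*sqrt(2)*m/2 + 5*sqrt(2)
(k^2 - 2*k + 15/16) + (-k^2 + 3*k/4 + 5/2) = 55/16 - 5*k/4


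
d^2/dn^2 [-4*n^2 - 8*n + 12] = -8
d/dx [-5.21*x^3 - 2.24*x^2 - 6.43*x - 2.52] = -15.63*x^2 - 4.48*x - 6.43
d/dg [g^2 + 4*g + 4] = 2*g + 4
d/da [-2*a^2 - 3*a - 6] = -4*a - 3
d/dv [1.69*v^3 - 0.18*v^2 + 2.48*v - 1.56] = 5.07*v^2 - 0.36*v + 2.48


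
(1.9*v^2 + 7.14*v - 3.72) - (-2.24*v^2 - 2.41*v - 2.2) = 4.14*v^2 + 9.55*v - 1.52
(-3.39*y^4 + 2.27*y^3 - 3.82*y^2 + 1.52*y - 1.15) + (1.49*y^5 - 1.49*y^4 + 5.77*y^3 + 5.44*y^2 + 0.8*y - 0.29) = 1.49*y^5 - 4.88*y^4 + 8.04*y^3 + 1.62*y^2 + 2.32*y - 1.44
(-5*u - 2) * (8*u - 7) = -40*u^2 + 19*u + 14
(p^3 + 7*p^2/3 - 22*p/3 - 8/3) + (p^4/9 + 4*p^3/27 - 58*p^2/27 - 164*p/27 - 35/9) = p^4/9 + 31*p^3/27 + 5*p^2/27 - 362*p/27 - 59/9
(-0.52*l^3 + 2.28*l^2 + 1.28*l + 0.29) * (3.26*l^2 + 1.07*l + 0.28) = -1.6952*l^5 + 6.8764*l^4 + 6.4668*l^3 + 2.9534*l^2 + 0.6687*l + 0.0812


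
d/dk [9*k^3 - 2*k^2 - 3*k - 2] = 27*k^2 - 4*k - 3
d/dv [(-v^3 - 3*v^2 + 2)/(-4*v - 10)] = (4*v^3 + 21*v^2 + 30*v + 4)/(2*(4*v^2 + 20*v + 25))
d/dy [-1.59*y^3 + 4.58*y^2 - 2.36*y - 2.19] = -4.77*y^2 + 9.16*y - 2.36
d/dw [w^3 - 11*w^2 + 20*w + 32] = 3*w^2 - 22*w + 20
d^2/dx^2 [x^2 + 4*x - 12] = 2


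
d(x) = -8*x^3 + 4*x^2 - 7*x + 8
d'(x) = -24*x^2 + 8*x - 7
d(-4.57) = 887.08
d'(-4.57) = -544.80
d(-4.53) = 865.47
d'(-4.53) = -535.74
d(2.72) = -142.44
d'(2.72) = -162.80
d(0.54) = 4.13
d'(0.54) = -9.68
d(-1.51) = 55.23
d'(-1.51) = -73.80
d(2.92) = -177.51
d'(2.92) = -188.27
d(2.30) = -84.28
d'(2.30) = -115.56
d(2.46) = -104.11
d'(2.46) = -132.56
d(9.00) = -5563.00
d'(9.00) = -1879.00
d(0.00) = 8.00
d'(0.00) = -7.00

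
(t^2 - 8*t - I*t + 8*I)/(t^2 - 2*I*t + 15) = (t^2 - 8*t - I*t + 8*I)/(t^2 - 2*I*t + 15)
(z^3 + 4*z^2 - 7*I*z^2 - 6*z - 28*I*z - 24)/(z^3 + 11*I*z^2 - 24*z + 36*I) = (z^2 + z*(4 - 6*I) - 24*I)/(z^2 + 12*I*z - 36)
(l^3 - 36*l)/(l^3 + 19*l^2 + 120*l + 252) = l*(l - 6)/(l^2 + 13*l + 42)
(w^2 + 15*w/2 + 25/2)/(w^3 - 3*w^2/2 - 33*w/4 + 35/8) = 4*(w + 5)/(4*w^2 - 16*w + 7)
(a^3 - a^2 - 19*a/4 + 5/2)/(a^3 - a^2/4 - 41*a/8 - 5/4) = 2*(2*a - 1)/(4*a + 1)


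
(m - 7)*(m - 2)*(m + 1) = m^3 - 8*m^2 + 5*m + 14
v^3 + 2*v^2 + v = v*(v + 1)^2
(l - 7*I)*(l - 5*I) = l^2 - 12*I*l - 35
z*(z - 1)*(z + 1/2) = z^3 - z^2/2 - z/2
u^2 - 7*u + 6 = (u - 6)*(u - 1)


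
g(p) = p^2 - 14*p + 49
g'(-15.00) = -44.00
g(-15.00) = 484.00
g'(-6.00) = -26.00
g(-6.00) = 169.00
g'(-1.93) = -17.86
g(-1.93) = 79.74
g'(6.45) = -1.10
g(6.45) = 0.30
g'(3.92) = -6.16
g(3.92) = 9.49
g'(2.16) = -9.68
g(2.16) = 23.43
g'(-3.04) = -20.08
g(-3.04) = 100.80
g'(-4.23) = -22.46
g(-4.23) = 126.11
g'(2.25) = -9.50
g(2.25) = 22.56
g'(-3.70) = -21.40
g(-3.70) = 114.49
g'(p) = 2*p - 14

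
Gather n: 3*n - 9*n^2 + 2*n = -9*n^2 + 5*n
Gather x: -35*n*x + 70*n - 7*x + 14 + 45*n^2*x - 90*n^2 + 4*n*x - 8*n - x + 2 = -90*n^2 + 62*n + x*(45*n^2 - 31*n - 8) + 16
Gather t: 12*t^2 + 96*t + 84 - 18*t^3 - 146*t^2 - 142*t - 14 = -18*t^3 - 134*t^2 - 46*t + 70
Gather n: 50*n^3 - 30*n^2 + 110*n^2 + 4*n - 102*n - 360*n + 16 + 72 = 50*n^3 + 80*n^2 - 458*n + 88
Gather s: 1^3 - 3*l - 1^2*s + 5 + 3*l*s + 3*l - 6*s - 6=s*(3*l - 7)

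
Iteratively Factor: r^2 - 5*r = (r - 5)*(r)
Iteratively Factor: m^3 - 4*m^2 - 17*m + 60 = (m - 5)*(m^2 + m - 12) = (m - 5)*(m + 4)*(m - 3)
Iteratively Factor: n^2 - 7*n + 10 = (n - 5)*(n - 2)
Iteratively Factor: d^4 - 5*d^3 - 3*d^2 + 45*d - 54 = (d - 2)*(d^3 - 3*d^2 - 9*d + 27) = (d - 3)*(d - 2)*(d^2 - 9) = (d - 3)*(d - 2)*(d + 3)*(d - 3)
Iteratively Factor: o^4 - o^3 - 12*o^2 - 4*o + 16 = (o + 2)*(o^3 - 3*o^2 - 6*o + 8) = (o - 4)*(o + 2)*(o^2 + o - 2) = (o - 4)*(o + 2)^2*(o - 1)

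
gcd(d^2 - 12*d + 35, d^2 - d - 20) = d - 5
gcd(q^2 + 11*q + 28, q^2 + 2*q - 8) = q + 4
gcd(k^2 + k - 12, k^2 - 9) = k - 3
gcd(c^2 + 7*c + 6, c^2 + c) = c + 1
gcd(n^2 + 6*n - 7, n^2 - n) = n - 1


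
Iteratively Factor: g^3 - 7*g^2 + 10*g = (g - 5)*(g^2 - 2*g) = g*(g - 5)*(g - 2)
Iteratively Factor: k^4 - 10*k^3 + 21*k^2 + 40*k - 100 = (k - 2)*(k^3 - 8*k^2 + 5*k + 50) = (k - 2)*(k + 2)*(k^2 - 10*k + 25) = (k - 5)*(k - 2)*(k + 2)*(k - 5)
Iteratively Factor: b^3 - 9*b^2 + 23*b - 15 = (b - 1)*(b^2 - 8*b + 15) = (b - 5)*(b - 1)*(b - 3)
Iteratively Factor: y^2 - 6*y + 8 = (y - 2)*(y - 4)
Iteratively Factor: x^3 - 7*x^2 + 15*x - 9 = (x - 3)*(x^2 - 4*x + 3) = (x - 3)^2*(x - 1)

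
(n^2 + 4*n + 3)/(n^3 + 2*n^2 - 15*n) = (n^2 + 4*n + 3)/(n*(n^2 + 2*n - 15))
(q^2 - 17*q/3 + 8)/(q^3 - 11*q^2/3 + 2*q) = (3*q - 8)/(q*(3*q - 2))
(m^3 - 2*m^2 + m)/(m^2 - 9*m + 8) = m*(m - 1)/(m - 8)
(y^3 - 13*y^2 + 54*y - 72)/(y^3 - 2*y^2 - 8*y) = (y^2 - 9*y + 18)/(y*(y + 2))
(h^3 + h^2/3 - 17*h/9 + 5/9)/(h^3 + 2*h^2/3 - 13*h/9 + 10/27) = 3*(h - 1)/(3*h - 2)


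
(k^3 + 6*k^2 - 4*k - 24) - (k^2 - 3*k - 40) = k^3 + 5*k^2 - k + 16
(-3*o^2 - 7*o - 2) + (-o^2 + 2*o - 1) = -4*o^2 - 5*o - 3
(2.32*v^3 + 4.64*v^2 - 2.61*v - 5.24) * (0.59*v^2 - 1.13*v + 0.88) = 1.3688*v^5 + 0.116*v^4 - 4.7415*v^3 + 3.9409*v^2 + 3.6244*v - 4.6112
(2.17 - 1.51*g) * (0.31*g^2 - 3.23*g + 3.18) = -0.4681*g^3 + 5.55*g^2 - 11.8109*g + 6.9006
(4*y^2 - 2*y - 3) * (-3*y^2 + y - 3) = -12*y^4 + 10*y^3 - 5*y^2 + 3*y + 9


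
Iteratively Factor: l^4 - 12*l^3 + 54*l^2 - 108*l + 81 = (l - 3)*(l^3 - 9*l^2 + 27*l - 27) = (l - 3)^2*(l^2 - 6*l + 9) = (l - 3)^3*(l - 3)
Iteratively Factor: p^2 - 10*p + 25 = (p - 5)*(p - 5)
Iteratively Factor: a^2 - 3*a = (a - 3)*(a)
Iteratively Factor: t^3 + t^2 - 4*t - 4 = (t + 2)*(t^2 - t - 2) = (t - 2)*(t + 2)*(t + 1)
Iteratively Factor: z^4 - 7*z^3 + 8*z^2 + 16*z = (z + 1)*(z^3 - 8*z^2 + 16*z) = (z - 4)*(z + 1)*(z^2 - 4*z) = z*(z - 4)*(z + 1)*(z - 4)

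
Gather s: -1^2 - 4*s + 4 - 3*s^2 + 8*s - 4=-3*s^2 + 4*s - 1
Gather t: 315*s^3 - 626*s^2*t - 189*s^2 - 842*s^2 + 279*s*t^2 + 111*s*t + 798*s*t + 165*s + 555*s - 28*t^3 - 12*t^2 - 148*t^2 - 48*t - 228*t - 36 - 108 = 315*s^3 - 1031*s^2 + 720*s - 28*t^3 + t^2*(279*s - 160) + t*(-626*s^2 + 909*s - 276) - 144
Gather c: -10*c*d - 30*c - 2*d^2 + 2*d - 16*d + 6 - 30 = c*(-10*d - 30) - 2*d^2 - 14*d - 24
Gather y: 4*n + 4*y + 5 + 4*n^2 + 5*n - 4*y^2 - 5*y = 4*n^2 + 9*n - 4*y^2 - y + 5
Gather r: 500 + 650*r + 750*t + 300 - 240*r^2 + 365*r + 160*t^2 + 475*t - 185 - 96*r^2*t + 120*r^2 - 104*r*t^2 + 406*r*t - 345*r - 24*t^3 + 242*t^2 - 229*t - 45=r^2*(-96*t - 120) + r*(-104*t^2 + 406*t + 670) - 24*t^3 + 402*t^2 + 996*t + 570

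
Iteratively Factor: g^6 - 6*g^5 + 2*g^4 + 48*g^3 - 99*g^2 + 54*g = (g - 2)*(g^5 - 4*g^4 - 6*g^3 + 36*g^2 - 27*g) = (g - 3)*(g - 2)*(g^4 - g^3 - 9*g^2 + 9*g) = (g - 3)*(g - 2)*(g + 3)*(g^3 - 4*g^2 + 3*g) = (g - 3)*(g - 2)*(g - 1)*(g + 3)*(g^2 - 3*g) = g*(g - 3)*(g - 2)*(g - 1)*(g + 3)*(g - 3)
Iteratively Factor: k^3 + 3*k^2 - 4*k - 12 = (k + 3)*(k^2 - 4) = (k - 2)*(k + 3)*(k + 2)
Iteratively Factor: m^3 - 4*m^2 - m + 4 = (m + 1)*(m^2 - 5*m + 4) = (m - 4)*(m + 1)*(m - 1)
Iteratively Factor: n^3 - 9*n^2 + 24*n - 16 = (n - 4)*(n^2 - 5*n + 4) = (n - 4)^2*(n - 1)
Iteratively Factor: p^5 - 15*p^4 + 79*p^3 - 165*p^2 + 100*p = (p - 4)*(p^4 - 11*p^3 + 35*p^2 - 25*p) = (p - 5)*(p - 4)*(p^3 - 6*p^2 + 5*p) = p*(p - 5)*(p - 4)*(p^2 - 6*p + 5) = p*(p - 5)*(p - 4)*(p - 1)*(p - 5)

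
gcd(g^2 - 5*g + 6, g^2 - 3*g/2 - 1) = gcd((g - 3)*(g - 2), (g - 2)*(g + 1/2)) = g - 2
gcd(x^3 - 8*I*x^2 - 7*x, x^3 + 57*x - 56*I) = x^2 - 8*I*x - 7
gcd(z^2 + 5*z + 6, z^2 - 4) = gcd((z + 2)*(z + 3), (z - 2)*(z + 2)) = z + 2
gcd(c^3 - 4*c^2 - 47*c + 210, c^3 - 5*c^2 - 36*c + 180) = c^2 - 11*c + 30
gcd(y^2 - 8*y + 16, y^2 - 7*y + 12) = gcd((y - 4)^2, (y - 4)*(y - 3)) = y - 4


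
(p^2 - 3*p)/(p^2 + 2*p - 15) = p/(p + 5)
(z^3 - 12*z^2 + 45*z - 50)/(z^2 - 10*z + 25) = z - 2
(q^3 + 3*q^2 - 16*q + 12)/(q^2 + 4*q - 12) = q - 1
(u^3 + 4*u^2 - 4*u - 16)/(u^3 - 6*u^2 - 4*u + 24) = (u + 4)/(u - 6)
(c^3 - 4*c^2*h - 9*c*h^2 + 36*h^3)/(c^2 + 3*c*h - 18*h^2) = (c^2 - c*h - 12*h^2)/(c + 6*h)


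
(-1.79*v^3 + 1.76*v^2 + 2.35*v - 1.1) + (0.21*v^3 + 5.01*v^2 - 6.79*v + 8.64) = -1.58*v^3 + 6.77*v^2 - 4.44*v + 7.54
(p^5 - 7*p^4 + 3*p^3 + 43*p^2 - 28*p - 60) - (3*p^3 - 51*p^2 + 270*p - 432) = p^5 - 7*p^4 + 94*p^2 - 298*p + 372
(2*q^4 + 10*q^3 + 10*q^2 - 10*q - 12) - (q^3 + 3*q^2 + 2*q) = 2*q^4 + 9*q^3 + 7*q^2 - 12*q - 12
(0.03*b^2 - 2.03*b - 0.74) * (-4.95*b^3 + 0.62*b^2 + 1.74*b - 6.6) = -0.1485*b^5 + 10.0671*b^4 + 2.4566*b^3 - 4.189*b^2 + 12.1104*b + 4.884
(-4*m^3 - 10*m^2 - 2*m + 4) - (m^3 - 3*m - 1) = -5*m^3 - 10*m^2 + m + 5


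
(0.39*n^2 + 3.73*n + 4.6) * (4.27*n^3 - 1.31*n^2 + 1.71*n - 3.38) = 1.6653*n^5 + 15.4162*n^4 + 15.4226*n^3 - 0.9659*n^2 - 4.7414*n - 15.548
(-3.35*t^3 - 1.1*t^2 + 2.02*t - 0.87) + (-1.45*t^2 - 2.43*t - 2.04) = -3.35*t^3 - 2.55*t^2 - 0.41*t - 2.91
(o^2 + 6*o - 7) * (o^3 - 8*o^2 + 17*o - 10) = o^5 - 2*o^4 - 38*o^3 + 148*o^2 - 179*o + 70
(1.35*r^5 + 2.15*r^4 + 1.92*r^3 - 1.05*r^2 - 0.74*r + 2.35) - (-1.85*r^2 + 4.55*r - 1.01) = 1.35*r^5 + 2.15*r^4 + 1.92*r^3 + 0.8*r^2 - 5.29*r + 3.36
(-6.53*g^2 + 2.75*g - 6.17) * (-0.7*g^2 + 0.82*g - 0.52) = 4.571*g^4 - 7.2796*g^3 + 9.9696*g^2 - 6.4894*g + 3.2084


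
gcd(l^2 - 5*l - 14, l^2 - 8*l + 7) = l - 7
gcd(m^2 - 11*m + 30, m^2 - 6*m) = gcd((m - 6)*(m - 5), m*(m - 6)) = m - 6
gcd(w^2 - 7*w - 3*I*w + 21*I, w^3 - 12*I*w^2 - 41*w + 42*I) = w - 3*I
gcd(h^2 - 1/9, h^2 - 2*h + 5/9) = h - 1/3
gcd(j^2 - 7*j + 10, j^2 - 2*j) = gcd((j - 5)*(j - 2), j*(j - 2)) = j - 2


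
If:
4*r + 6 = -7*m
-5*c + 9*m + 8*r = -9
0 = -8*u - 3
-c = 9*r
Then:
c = 81/335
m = -282/335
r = -9/335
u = -3/8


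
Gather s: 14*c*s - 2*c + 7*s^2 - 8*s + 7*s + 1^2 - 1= -2*c + 7*s^2 + s*(14*c - 1)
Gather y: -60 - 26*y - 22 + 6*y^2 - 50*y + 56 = 6*y^2 - 76*y - 26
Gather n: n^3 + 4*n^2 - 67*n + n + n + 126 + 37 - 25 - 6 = n^3 + 4*n^2 - 65*n + 132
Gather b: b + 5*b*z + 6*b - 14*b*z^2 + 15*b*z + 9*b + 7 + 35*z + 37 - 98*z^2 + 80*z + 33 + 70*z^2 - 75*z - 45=b*(-14*z^2 + 20*z + 16) - 28*z^2 + 40*z + 32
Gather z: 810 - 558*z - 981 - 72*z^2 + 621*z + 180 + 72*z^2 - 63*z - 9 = 0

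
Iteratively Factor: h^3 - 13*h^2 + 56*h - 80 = (h - 4)*(h^2 - 9*h + 20) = (h - 4)^2*(h - 5)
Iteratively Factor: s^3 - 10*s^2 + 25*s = (s)*(s^2 - 10*s + 25) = s*(s - 5)*(s - 5)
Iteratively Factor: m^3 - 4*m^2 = (m)*(m^2 - 4*m) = m*(m - 4)*(m)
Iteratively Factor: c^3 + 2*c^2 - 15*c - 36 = (c + 3)*(c^2 - c - 12) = (c + 3)^2*(c - 4)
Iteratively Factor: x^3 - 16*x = (x - 4)*(x^2 + 4*x) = x*(x - 4)*(x + 4)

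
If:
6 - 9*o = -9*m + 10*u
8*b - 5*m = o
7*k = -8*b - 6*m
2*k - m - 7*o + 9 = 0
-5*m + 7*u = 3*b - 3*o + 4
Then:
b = 5381/3090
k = -6869/1545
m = 2951/1030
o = -1217/3090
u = 3639/1030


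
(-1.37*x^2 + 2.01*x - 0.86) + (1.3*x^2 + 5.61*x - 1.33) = -0.0700000000000001*x^2 + 7.62*x - 2.19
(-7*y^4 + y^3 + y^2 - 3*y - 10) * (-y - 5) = 7*y^5 + 34*y^4 - 6*y^3 - 2*y^2 + 25*y + 50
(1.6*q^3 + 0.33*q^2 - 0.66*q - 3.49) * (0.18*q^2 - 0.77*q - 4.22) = 0.288*q^5 - 1.1726*q^4 - 7.1249*q^3 - 1.5126*q^2 + 5.4725*q + 14.7278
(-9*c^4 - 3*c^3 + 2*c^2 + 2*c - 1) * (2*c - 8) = -18*c^5 + 66*c^4 + 28*c^3 - 12*c^2 - 18*c + 8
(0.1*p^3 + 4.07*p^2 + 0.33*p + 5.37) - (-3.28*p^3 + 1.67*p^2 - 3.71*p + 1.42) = 3.38*p^3 + 2.4*p^2 + 4.04*p + 3.95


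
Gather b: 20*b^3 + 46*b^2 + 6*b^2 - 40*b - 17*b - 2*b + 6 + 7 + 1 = 20*b^3 + 52*b^2 - 59*b + 14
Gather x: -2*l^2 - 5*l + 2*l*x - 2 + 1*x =-2*l^2 - 5*l + x*(2*l + 1) - 2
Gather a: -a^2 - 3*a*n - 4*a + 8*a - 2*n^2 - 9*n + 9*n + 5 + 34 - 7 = -a^2 + a*(4 - 3*n) - 2*n^2 + 32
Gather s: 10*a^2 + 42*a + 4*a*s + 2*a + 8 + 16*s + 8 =10*a^2 + 44*a + s*(4*a + 16) + 16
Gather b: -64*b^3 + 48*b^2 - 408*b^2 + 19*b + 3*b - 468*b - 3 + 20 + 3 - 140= -64*b^3 - 360*b^2 - 446*b - 120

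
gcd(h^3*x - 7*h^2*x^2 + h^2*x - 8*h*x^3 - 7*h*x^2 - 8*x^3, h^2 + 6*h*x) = 1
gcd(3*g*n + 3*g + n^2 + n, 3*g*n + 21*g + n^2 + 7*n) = 3*g + n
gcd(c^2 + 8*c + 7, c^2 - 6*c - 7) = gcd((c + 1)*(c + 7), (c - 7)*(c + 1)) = c + 1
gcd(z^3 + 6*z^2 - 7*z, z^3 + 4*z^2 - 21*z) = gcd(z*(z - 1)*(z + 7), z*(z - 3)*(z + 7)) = z^2 + 7*z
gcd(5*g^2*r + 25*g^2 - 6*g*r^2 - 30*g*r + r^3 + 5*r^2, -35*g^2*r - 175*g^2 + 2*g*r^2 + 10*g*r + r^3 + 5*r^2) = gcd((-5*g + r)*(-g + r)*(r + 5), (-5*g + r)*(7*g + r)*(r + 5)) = -5*g*r - 25*g + r^2 + 5*r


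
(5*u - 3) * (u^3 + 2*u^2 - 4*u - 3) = 5*u^4 + 7*u^3 - 26*u^2 - 3*u + 9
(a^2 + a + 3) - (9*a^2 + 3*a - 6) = -8*a^2 - 2*a + 9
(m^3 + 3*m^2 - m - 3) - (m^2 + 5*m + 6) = m^3 + 2*m^2 - 6*m - 9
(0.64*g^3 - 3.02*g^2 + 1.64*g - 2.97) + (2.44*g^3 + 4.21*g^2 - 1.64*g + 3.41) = 3.08*g^3 + 1.19*g^2 + 0.44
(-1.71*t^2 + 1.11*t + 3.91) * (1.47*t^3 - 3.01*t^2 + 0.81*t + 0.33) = -2.5137*t^5 + 6.7788*t^4 + 1.0215*t^3 - 11.4343*t^2 + 3.5334*t + 1.2903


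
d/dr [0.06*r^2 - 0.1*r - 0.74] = 0.12*r - 0.1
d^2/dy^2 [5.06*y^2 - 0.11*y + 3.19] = 10.1200000000000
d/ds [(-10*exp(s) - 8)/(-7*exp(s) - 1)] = -46*exp(s)/(7*exp(s) + 1)^2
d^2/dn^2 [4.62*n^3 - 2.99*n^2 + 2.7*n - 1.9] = 27.72*n - 5.98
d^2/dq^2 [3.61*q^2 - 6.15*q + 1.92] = 7.22000000000000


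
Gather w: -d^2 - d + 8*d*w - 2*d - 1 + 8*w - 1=-d^2 - 3*d + w*(8*d + 8) - 2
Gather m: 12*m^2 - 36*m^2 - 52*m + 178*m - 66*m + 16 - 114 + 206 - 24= -24*m^2 + 60*m + 84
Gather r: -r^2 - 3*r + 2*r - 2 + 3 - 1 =-r^2 - r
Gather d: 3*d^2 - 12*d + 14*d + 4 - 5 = 3*d^2 + 2*d - 1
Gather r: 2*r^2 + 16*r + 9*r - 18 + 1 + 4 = 2*r^2 + 25*r - 13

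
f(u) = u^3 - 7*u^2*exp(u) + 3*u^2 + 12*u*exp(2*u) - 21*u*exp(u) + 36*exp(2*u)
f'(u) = -7*u^2*exp(u) + 3*u^2 + 24*u*exp(2*u) - 35*u*exp(u) + 6*u + 84*exp(2*u) - 21*exp(u)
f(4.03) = 255980.59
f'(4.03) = 556590.96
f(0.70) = 145.35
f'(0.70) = 315.90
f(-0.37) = 20.12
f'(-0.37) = 27.81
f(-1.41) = 8.13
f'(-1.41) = 4.02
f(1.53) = 945.91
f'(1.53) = 2170.91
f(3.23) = 44280.30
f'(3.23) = 98036.90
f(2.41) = 7063.08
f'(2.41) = 15989.46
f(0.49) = 92.89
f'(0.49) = 193.79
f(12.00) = 4767836914494.64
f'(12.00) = 9853717601113.01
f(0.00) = 36.00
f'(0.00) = 63.00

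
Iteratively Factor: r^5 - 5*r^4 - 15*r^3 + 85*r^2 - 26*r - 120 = (r + 1)*(r^4 - 6*r^3 - 9*r^2 + 94*r - 120) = (r - 3)*(r + 1)*(r^3 - 3*r^2 - 18*r + 40) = (r - 3)*(r + 1)*(r + 4)*(r^2 - 7*r + 10) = (r - 3)*(r - 2)*(r + 1)*(r + 4)*(r - 5)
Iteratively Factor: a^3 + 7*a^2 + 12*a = (a)*(a^2 + 7*a + 12) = a*(a + 4)*(a + 3)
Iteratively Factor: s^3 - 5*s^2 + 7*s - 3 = (s - 1)*(s^2 - 4*s + 3) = (s - 3)*(s - 1)*(s - 1)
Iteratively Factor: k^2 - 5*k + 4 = (k - 4)*(k - 1)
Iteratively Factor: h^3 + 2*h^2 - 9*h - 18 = (h - 3)*(h^2 + 5*h + 6) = (h - 3)*(h + 2)*(h + 3)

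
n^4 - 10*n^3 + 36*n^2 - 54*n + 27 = (n - 3)^3*(n - 1)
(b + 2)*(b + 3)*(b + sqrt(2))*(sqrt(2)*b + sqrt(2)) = sqrt(2)*b^4 + 2*b^3 + 6*sqrt(2)*b^3 + 12*b^2 + 11*sqrt(2)*b^2 + 6*sqrt(2)*b + 22*b + 12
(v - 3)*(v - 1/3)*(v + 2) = v^3 - 4*v^2/3 - 17*v/3 + 2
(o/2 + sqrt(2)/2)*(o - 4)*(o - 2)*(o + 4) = o^4/2 - o^3 + sqrt(2)*o^3/2 - 8*o^2 - sqrt(2)*o^2 - 8*sqrt(2)*o + 16*o + 16*sqrt(2)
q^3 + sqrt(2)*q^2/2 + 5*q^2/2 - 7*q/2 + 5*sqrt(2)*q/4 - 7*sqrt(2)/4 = (q - 1)*(q + 7/2)*(q + sqrt(2)/2)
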